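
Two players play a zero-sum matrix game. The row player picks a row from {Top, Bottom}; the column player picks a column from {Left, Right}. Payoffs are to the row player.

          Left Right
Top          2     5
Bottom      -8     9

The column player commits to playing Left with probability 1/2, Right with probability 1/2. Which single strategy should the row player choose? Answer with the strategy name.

Top

Expected payoff of Top: (1/2)·2 + (1/2)·5 = 7/2.
Expected payoff of Bottom: (1/2)·(-8) + (1/2)·9 = 1/2.
The largest is 7/2, so the row player's best response is Top.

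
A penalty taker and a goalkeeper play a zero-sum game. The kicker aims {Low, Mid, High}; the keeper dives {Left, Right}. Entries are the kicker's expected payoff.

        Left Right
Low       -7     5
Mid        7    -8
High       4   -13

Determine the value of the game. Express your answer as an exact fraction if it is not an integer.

-7/9

Row minima: Low → -7, Mid → -8, High → -13; maximin = -7.
Column maxima: Left → 7, Right → 5; minimax = 5.
-7 ≠ 5, so there is no saddle point; optimal play is mixed.
High is strictly dominated by Mid, so the kicker never plays it.
On the remaining 2×2 (Low, Mid vs Left, Right):
Let the kicker play Low with probability p. Expected payoff against Left: (-7)p + 7(1−p) = −14p + 7; against Right: 5p + (-8)(1−p) = 13p − 8.
Setting these equal: −14p + 7 = 13p − 8 ⇒ −27p = -15 ⇒ p = 5/9, and the value is (-14)·(5/9) + 7 = -7/9.
For the keeper: with q = P(Left), equating Low's and Mid's payoffs gives −12q + 5 = 15q − 8 ⇒ q = 13/27.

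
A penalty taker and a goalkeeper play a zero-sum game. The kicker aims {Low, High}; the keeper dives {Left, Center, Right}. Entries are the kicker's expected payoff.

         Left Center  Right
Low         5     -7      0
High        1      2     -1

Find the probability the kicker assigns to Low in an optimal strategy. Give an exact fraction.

3/10

Row minima: Low → -7, High → -1; maximin = -1.
Column maxima: Left → 5, Center → 2, Right → 0; minimax = 0.
-1 ≠ 0, so there is no saddle point; optimal play is mixed.
Left is strictly dominated by Right (it gives the kicker strictly more in every row), so the keeper never plays it.
On the remaining 2×2 (Low, High vs Center, Right):
Let the kicker play Low with probability p. Expected payoff against Center: (-7)p + 2(1−p) = −9p + 2; against Right: 0p + (-1)(1−p) = p − 1.
Setting these equal: −9p + 2 = p − 1 ⇒ −10p = -3 ⇒ p = 3/10, and the value is (-9)·(3/10) + 2 = -7/10.
For the keeper: with q = P(Center), equating Low's and High's payoffs gives −7q = 3q − 1 ⇒ q = 1/10.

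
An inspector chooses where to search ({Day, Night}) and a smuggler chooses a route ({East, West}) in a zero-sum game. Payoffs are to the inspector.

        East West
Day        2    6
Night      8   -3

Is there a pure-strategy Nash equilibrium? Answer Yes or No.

No

Row minima: Day → 2, Night → -3; maximin = 2.
Column maxima: East → 8, West → 6; minimax = 6.
2 ≠ 6, so no pure-strategy equilibrium exists.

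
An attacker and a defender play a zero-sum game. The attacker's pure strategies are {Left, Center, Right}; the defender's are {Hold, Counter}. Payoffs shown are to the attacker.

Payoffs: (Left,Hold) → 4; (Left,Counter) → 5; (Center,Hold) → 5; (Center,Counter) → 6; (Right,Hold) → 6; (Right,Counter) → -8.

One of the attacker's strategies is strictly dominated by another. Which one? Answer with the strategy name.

Center gives a strictly higher payoff than Left against every column: 5 > 4, 6 > 5.
So Left is strictly dominated and the attacker never plays it.

Left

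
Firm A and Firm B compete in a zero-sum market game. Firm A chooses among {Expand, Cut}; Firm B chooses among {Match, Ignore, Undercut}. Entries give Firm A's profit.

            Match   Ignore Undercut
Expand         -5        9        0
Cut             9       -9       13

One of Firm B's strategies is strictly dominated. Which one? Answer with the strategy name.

Undercut

Match holds Firm A's payoff strictly below Undercut in every row: -5 < 0, 9 < 13.
So Undercut is strictly dominated for Firm B.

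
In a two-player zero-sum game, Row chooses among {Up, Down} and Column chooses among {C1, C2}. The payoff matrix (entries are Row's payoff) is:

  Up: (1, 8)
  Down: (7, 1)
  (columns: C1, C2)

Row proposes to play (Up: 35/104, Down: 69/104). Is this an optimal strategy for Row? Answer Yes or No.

Against C1 this mix gives (35/104)·1 + (69/104)·7 = 259/52.
Against C2 this mix gives (35/104)·8 + (69/104)·1 = 349/104.
Column will play C2, holding Row to 349/104. Shifting weight toward the row that does better against C2 would raise this floor (the equalizing mix achieves 55/13 against both C2 and C1), so the proposed strategy is not optimal.

No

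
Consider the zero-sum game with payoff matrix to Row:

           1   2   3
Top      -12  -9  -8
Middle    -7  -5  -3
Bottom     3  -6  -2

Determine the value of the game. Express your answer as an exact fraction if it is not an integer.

-57/11

Row minima: Top → -12, Middle → -7, Bottom → -6; maximin = -6.
Column maxima: 1 → 3, 2 → -5, 3 → -2; minimax = -5.
-6 ≠ -5, so there is no saddle point; optimal play is mixed.
Top is strictly dominated by Middle, so Row never plays it.
3 is strictly dominated by 2 (it gives Row strictly more in every row), so Column never plays it.
On the remaining 2×2 (Middle, Bottom vs 1, 2):
Let Row play Middle with probability p. Expected payoff against 1: (-7)p + 3(1−p) = −10p + 3; against 2: (-5)p + (-6)(1−p) = p − 6.
Setting these equal: −10p + 3 = p − 6 ⇒ −11p = -9 ⇒ p = 9/11, and the value is (-10)·(9/11) + 3 = -57/11.
For Column: with q = P(1), equating Middle's and Bottom's payoffs gives −2q − 5 = 9q − 6 ⇒ q = 1/11.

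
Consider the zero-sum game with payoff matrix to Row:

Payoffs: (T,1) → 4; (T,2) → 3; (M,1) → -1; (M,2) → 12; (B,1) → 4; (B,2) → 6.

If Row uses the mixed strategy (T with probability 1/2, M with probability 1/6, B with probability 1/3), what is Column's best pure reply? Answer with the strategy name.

1

If Column plays 1, Row's expected payoff is (1/2)·4 + (1/6)·(-1) + (1/3)·4 = 19/6.
If Column plays 2, Row's expected payoff is (1/2)·3 + (1/6)·12 + (1/3)·6 = 11/2.
Column minimizes Row's payoff; the smallest is 19/6, so the best response is 1.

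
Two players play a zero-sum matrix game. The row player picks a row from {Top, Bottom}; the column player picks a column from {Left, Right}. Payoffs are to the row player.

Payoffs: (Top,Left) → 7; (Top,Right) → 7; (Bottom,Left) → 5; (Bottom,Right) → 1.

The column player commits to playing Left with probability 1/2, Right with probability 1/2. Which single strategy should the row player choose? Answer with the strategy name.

Expected payoff of Top: (1/2)·7 + (1/2)·7 = 7.
Expected payoff of Bottom: (1/2)·5 + (1/2)·1 = 3.
The largest is 7, so the row player's best response is Top.

Top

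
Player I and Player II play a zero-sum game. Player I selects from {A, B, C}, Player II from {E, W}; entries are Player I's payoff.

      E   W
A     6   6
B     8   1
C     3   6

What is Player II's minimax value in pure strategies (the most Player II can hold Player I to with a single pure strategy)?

6

Column maxima: E → 8, W → 6.
The smallest of these is 6.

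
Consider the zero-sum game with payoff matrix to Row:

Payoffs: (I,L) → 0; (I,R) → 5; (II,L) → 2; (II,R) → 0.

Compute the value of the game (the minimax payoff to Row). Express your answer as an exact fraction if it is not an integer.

Row minima: I → 0, II → 0; maximin = 0.
Column maxima: L → 2, R → 5; minimax = 2.
0 ≠ 2, so there is no saddle point; optimal play is mixed.
Let Row play I with probability p. Expected payoff against L: 0p + 2(1−p) = −2p + 2; against R: 5p + 0(1−p) = 5p.
Setting these equal: −2p + 2 = 5p ⇒ −7p = -2 ⇒ p = 2/7, and the value is (-2)·(2/7) + 2 = 10/7.
For Column: with q = P(L), equating I's and II's payoffs gives −5q + 5 = 2q ⇒ q = 5/7.

10/7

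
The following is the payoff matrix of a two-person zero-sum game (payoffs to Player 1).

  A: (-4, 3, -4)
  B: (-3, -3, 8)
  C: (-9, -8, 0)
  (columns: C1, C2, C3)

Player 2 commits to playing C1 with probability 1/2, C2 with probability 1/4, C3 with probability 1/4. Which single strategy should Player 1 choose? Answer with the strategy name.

B

Expected payoff of A: (1/2)·(-4) + (1/4)·3 + (1/4)·(-4) = -9/4.
Expected payoff of B: (1/2)·(-3) + (1/4)·(-3) + (1/4)·8 = -1/4.
Expected payoff of C: (1/2)·(-9) + (1/4)·(-8) + (1/4)·0 = -13/2.
The largest is -1/4, so Player 1's best response is B.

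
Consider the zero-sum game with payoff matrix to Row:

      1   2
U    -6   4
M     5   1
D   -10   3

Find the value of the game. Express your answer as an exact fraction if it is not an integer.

Row minima: U → -6, M → 1, D → -10; maximin = 1.
Column maxima: 1 → 5, 2 → 4; minimax = 4.
1 ≠ 4, so there is no saddle point; optimal play is mixed.
D is strictly dominated by U, so Row never plays it.
On the remaining 2×2 (U, M vs 1, 2):
Let Row play U with probability p. Expected payoff against 1: (-6)p + 5(1−p) = −11p + 5; against 2: 4p + 1(1−p) = 3p + 1.
Setting these equal: −11p + 5 = 3p + 1 ⇒ −14p = -4 ⇒ p = 2/7, and the value is (-11)·(2/7) + 5 = 13/7.
For Column: with q = P(1), equating U's and M's payoffs gives −10q + 4 = 4q + 1 ⇒ q = 3/14.

13/7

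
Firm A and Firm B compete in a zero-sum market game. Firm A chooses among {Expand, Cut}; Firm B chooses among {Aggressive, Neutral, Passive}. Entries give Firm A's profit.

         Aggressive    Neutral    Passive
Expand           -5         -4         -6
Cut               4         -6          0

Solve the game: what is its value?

-9/2

Row minima: Expand → -6, Cut → -6; maximin = -6.
Column maxima: Aggressive → 4, Neutral → -4, Passive → 0; minimax = -4.
-6 ≠ -4, so there is no saddle point; optimal play is mixed.
Aggressive is strictly dominated by Passive (it gives Firm A strictly more in every row), so Firm B never plays it.
On the remaining 2×2 (Expand, Cut vs Neutral, Passive):
Let Firm A play Expand with probability p. Expected payoff against Neutral: (-4)p + (-6)(1−p) = 2p − 6; against Passive: (-6)p + 0(1−p) = −6p.
Setting these equal: 2p − 6 = −6p ⇒ 8p = 6 ⇒ p = 3/4, and the value is (2)·(3/4) − 6 = -9/2.
For Firm B: with q = P(Neutral), equating Expand's and Cut's payoffs gives 2q − 6 = −6q ⇒ q = 3/4.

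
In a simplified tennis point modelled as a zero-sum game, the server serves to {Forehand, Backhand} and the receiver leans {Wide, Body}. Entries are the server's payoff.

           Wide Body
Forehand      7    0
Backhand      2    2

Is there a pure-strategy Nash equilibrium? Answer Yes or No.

Yes

Row minima: Forehand → 0, Backhand → 2; maximin = 2.
Column maxima: Wide → 7, Body → 2; minimax = 2.
maximin = minimax = 2, so a saddle point exists.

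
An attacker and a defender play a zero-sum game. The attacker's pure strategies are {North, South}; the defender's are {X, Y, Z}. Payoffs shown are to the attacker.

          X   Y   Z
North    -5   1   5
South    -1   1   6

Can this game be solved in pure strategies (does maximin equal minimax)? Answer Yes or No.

Yes

Row minima: North → -5, South → -1; maximin = -1.
Column maxima: X → -1, Y → 1, Z → 6; minimax = -1.
maximin = minimax = -1, so a saddle point exists.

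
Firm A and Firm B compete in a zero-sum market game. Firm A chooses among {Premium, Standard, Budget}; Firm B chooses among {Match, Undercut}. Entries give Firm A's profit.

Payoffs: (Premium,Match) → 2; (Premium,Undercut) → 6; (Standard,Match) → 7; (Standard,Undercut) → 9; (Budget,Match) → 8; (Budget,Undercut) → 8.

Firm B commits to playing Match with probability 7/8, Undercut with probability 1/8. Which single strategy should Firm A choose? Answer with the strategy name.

Expected payoff of Premium: (7/8)·2 + (1/8)·6 = 5/2.
Expected payoff of Standard: (7/8)·7 + (1/8)·9 = 29/4.
Expected payoff of Budget: (7/8)·8 + (1/8)·8 = 8.
The largest is 8, so Firm A's best response is Budget.

Budget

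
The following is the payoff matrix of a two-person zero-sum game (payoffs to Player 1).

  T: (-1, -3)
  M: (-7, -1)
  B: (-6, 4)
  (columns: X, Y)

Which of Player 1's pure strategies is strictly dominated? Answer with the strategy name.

B gives a strictly higher payoff than M against every column: -6 > -7, 4 > -1.
So M is strictly dominated and Player 1 never plays it.

M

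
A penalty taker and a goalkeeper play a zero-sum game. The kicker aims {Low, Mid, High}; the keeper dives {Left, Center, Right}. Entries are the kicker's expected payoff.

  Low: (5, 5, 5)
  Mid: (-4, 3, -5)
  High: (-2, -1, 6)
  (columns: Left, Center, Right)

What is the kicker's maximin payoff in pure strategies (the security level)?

Row minima: Low → 5, Mid → -5, High → -2.
The best of these is 5.

5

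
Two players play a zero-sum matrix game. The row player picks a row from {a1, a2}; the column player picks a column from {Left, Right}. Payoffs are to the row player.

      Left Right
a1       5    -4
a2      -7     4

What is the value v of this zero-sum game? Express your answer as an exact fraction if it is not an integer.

-2/5

Row minima: a1 → -4, a2 → -7; maximin = -4.
Column maxima: Left → 5, Right → 4; minimax = 4.
-4 ≠ 4, so there is no saddle point; optimal play is mixed.
Let the row player play a1 with probability p. Expected payoff against Left: 5p + (-7)(1−p) = 12p − 7; against Right: (-4)p + 4(1−p) = −8p + 4.
Setting these equal: 12p − 7 = −8p + 4 ⇒ 20p = 11 ⇒ p = 11/20, and the value is (12)·(11/20) − 7 = -2/5.
For the column player: with q = P(Left), equating a1's and a2's payoffs gives 9q − 4 = −11q + 4 ⇒ q = 2/5.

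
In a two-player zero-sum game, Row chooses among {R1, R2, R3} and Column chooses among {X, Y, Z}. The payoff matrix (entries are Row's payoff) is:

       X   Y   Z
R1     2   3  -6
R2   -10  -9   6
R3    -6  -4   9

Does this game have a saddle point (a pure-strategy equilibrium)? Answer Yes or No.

Row minima: R1 → -6, R2 → -10, R3 → -6; maximin = -6.
Column maxima: X → 2, Y → 3, Z → 9; minimax = 2.
-6 ≠ 2, so no pure-strategy equilibrium exists.

No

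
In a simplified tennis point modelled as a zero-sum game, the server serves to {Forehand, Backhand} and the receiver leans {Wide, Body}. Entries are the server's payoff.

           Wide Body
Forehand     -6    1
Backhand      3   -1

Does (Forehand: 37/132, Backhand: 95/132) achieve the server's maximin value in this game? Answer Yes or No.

No

Against Wide this mix gives (37/132)·(-6) + (95/132)·3 = 21/44.
Against Body this mix gives (37/132)·1 + (95/132)·(-1) = -29/66.
The receiver will play Body, holding the server to -29/66. Shifting weight toward the row that does better against Body would raise this floor (the equalizing mix achieves -3/11 against both Body and Wide), so the proposed strategy is not optimal.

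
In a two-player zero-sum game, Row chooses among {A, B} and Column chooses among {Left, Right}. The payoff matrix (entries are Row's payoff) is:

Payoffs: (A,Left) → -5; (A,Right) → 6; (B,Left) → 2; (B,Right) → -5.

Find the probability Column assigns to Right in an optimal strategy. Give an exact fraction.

7/18

Row minima: A → -5, B → -5; maximin = -5.
Column maxima: Left → 2, Right → 6; minimax = 2.
-5 ≠ 2, so there is no saddle point; optimal play is mixed.
Let Row play A with probability p. Expected payoff against Left: (-5)p + 2(1−p) = −7p + 2; against Right: 6p + (-5)(1−p) = 11p − 5.
Setting these equal: −7p + 2 = 11p − 5 ⇒ −18p = -7 ⇒ p = 7/18, and the value is (-7)·(7/18) + 2 = -13/18.
For Column: with q = P(Left), equating A's and B's payoffs gives −11q + 6 = 7q − 5 ⇒ q = 11/18.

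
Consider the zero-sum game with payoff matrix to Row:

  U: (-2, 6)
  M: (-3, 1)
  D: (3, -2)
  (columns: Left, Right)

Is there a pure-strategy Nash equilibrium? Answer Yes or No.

No

Row minima: U → -2, M → -3, D → -2; maximin = -2.
Column maxima: Left → 3, Right → 6; minimax = 3.
-2 ≠ 3, so no pure-strategy equilibrium exists.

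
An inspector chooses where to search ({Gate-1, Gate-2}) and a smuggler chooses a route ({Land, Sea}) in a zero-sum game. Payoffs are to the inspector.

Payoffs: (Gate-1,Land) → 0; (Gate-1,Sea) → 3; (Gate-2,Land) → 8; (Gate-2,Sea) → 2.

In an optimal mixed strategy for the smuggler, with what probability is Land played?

1/9

Row minima: Gate-1 → 0, Gate-2 → 2; maximin = 2.
Column maxima: Land → 8, Sea → 3; minimax = 3.
2 ≠ 3, so there is no saddle point; optimal play is mixed.
Let the inspector play Gate-1 with probability p. Expected payoff against Land: 0p + 8(1−p) = −8p + 8; against Sea: 3p + 2(1−p) = p + 2.
Setting these equal: −8p + 8 = p + 2 ⇒ −9p = -6 ⇒ p = 2/3, and the value is (-8)·(2/3) + 8 = 8/3.
For the smuggler: with q = P(Land), equating Gate-1's and Gate-2's payoffs gives −3q + 3 = 6q + 2 ⇒ q = 1/9.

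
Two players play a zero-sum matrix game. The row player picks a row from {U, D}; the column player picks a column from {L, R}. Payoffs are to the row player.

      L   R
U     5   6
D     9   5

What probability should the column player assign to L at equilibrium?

1/5

Row minima: U → 5, D → 5; maximin = 5.
Column maxima: L → 9, R → 6; minimax = 6.
5 ≠ 6, so there is no saddle point; optimal play is mixed.
Let the row player play U with probability p. Expected payoff against L: 5p + 9(1−p) = −4p + 9; against R: 6p + 5(1−p) = p + 5.
Setting these equal: −4p + 9 = p + 5 ⇒ −5p = -4 ⇒ p = 4/5, and the value is (-4)·(4/5) + 9 = 29/5.
For the column player: with q = P(L), equating U's and D's payoffs gives −q + 6 = 4q + 5 ⇒ q = 1/5.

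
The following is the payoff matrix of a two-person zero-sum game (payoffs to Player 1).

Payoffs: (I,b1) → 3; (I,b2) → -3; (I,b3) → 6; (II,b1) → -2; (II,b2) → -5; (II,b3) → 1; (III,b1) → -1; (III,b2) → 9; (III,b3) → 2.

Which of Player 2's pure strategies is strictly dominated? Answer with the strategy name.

b3

b1 holds Player 1's payoff strictly below b3 in every row: 3 < 6, -2 < 1, -1 < 2.
So b3 is strictly dominated for Player 2.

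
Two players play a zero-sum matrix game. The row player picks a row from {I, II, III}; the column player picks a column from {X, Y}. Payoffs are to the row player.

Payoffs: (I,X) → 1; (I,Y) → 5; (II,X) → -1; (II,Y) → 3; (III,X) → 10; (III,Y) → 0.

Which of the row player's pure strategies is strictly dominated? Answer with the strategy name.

II

I gives a strictly higher payoff than II against every column: 1 > -1, 5 > 3.
So II is strictly dominated and the row player never plays it.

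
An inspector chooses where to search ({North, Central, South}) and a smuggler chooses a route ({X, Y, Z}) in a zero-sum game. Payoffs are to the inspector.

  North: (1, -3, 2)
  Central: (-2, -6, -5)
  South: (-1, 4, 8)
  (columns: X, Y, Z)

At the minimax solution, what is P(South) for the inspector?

4/9

Row minima: North → -3, Central → -6, South → -1; maximin = -1.
Column maxima: X → 1, Y → 4, Z → 8; minimax = 1.
-1 ≠ 1, so there is no saddle point; optimal play is mixed.
Central is strictly dominated by North, so the inspector never plays it.
With Central eliminated, Z is strictly dominated by X (it gives the inspector strictly more in every remaining row), so the smuggler never plays it.
On the remaining 2×2 (North, South vs X, Y):
Let the inspector play North with probability p. Expected payoff against X: 1p + (-1)(1−p) = 2p − 1; against Y: (-3)p + 4(1−p) = −7p + 4.
Setting these equal: 2p − 1 = −7p + 4 ⇒ 9p = 5 ⇒ p = 5/9, and the value is (2)·(5/9) − 1 = 1/9.
For the smuggler: with q = P(X), equating North's and South's payoffs gives 4q − 3 = −5q + 4 ⇒ q = 7/9.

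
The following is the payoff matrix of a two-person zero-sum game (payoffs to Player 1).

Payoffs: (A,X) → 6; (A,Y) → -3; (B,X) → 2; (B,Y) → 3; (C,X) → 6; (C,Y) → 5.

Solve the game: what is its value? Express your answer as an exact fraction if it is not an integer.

Row minima: A → -3, B → 2, C → 5; maximin = 5.
Column maxima: X → 6, Y → 5; minimax = 5.
Since maximin = minimax = 5, there is a saddle point and the value is 5.

5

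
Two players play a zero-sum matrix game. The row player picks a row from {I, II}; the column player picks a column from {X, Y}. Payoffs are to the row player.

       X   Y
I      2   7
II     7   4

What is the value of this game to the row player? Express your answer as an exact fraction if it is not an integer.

41/8

Row minima: I → 2, II → 4; maximin = 4.
Column maxima: X → 7, Y → 7; minimax = 7.
4 ≠ 7, so there is no saddle point; optimal play is mixed.
Let the row player play I with probability p. Expected payoff against X: 2p + 7(1−p) = −5p + 7; against Y: 7p + 4(1−p) = 3p + 4.
Setting these equal: −5p + 7 = 3p + 4 ⇒ −8p = -3 ⇒ p = 3/8, and the value is (-5)·(3/8) + 7 = 41/8.
For the column player: with q = P(X), equating I's and II's payoffs gives −5q + 7 = 3q + 4 ⇒ q = 3/8.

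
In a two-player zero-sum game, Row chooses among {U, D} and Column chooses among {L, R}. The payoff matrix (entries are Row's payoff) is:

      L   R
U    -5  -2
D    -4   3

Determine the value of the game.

-4

Row minima: U → -5, D → -4; maximin = -4.
Column maxima: L → -4, R → 3; minimax = -4.
Since maximin = minimax = -4, there is a saddle point and the value is -4.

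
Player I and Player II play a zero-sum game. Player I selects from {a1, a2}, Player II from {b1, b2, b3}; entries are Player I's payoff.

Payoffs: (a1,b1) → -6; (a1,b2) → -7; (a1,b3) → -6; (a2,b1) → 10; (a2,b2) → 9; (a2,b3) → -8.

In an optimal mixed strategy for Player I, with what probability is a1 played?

Row minima: a1 → -7, a2 → -8; maximin = -7.
Column maxima: b1 → 10, b2 → 9, b3 → -6; minimax = -6.
-7 ≠ -6, so there is no saddle point; optimal play is mixed.
b1 is strictly dominated by b2 (it gives Player I strictly more in every row), so Player II never plays it.
On the remaining 2×2 (a1, a2 vs b2, b3):
Let Player I play a1 with probability p. Expected payoff against b2: (-7)p + 9(1−p) = −16p + 9; against b3: (-6)p + (-8)(1−p) = 2p − 8.
Setting these equal: −16p + 9 = 2p − 8 ⇒ −18p = -17 ⇒ p = 17/18, and the value is (-16)·(17/18) + 9 = -55/9.
For Player II: with q = P(b2), equating a1's and a2's payoffs gives −q − 6 = 17q − 8 ⇒ q = 1/9.

17/18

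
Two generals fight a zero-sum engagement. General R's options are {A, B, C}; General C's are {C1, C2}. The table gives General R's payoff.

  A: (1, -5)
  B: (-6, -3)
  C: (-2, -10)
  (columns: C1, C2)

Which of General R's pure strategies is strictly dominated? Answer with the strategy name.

C

A gives a strictly higher payoff than C against every column: 1 > -2, -5 > -10.
So C is strictly dominated and General R never plays it.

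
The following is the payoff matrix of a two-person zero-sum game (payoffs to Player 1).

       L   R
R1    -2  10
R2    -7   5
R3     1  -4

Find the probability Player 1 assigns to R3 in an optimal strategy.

Row minima: R1 → -2, R2 → -7, R3 → -4; maximin = -2.
Column maxima: L → 1, R → 10; minimax = 1.
-2 ≠ 1, so there is no saddle point; optimal play is mixed.
R2 is strictly dominated by R1, so Player 1 never plays it.
On the remaining 2×2 (R1, R3 vs L, R):
Let Player 1 play R1 with probability p. Expected payoff against L: (-2)p + 1(1−p) = −3p + 1; against R: 10p + (-4)(1−p) = 14p − 4.
Setting these equal: −3p + 1 = 14p − 4 ⇒ −17p = -5 ⇒ p = 5/17, and the value is (-3)·(5/17) + 1 = 2/17.
For Player 2: with q = P(L), equating R1's and R3's payoffs gives −12q + 10 = 5q − 4 ⇒ q = 14/17.

12/17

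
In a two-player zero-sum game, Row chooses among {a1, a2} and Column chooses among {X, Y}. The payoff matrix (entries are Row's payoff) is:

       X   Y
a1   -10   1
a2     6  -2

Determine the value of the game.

Row minima: a1 → -10, a2 → -2; maximin = -2.
Column maxima: X → 6, Y → 1; minimax = 1.
-2 ≠ 1, so there is no saddle point; optimal play is mixed.
Let Row play a1 with probability p. Expected payoff against X: (-10)p + 6(1−p) = −16p + 6; against Y: 1p + (-2)(1−p) = 3p − 2.
Setting these equal: −16p + 6 = 3p − 2 ⇒ −19p = -8 ⇒ p = 8/19, and the value is (-16)·(8/19) + 6 = -14/19.
For Column: with q = P(X), equating a1's and a2's payoffs gives −11q + 1 = 8q − 2 ⇒ q = 3/19.

-14/19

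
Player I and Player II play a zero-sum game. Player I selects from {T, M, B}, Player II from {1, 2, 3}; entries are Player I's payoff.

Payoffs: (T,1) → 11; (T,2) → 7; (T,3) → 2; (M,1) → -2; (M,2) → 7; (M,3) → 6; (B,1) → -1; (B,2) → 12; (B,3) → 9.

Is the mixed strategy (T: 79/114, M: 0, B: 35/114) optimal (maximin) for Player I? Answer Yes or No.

Against 1 this mix gives (79/114)·11 + (35/114)·(-1) = 139/19.
Against 2 this mix gives (79/114)·7 + (35/114)·12 = 973/114.
Against 3 this mix gives (79/114)·2 + (35/114)·9 = 473/114.
Player II will play 3, holding Player I to 473/114. Shifting weight toward the row that does better against 3 would raise this floor (the equalizing mix achieves 101/19 against both 3 and 1), so the proposed strategy is not optimal.

No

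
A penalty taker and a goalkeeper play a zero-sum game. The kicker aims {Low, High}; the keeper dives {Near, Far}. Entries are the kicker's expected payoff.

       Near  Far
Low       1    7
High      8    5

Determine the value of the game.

17/3

Row minima: Low → 1, High → 5; maximin = 5.
Column maxima: Near → 8, Far → 7; minimax = 7.
5 ≠ 7, so there is no saddle point; optimal play is mixed.
Let the kicker play Low with probability p. Expected payoff against Near: 1p + 8(1−p) = −7p + 8; against Far: 7p + 5(1−p) = 2p + 5.
Setting these equal: −7p + 8 = 2p + 5 ⇒ −9p = -3 ⇒ p = 1/3, and the value is (-7)·(1/3) + 8 = 17/3.
For the keeper: with q = P(Near), equating Low's and High's payoffs gives −6q + 7 = 3q + 5 ⇒ q = 2/9.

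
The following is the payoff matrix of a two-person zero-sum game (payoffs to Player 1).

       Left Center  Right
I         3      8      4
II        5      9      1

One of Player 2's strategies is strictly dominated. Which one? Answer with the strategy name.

Center

Left holds Player 1's payoff strictly below Center in every row: 3 < 8, 5 < 9.
So Center is strictly dominated for Player 2.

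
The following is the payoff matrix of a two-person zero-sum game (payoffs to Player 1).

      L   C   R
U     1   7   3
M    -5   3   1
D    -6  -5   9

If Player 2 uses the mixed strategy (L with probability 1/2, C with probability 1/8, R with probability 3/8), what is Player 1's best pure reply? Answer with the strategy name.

Expected payoff of U: (1/2)·1 + (1/8)·7 + (3/8)·3 = 5/2.
Expected payoff of M: (1/2)·(-5) + (1/8)·3 + (3/8)·1 = -7/4.
Expected payoff of D: (1/2)·(-6) + (1/8)·(-5) + (3/8)·9 = -1/4.
The largest is 5/2, so Player 1's best response is U.

U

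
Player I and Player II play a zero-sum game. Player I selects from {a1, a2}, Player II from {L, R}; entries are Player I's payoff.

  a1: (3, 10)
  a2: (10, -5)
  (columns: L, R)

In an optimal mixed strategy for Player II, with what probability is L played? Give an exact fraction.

15/22

Row minima: a1 → 3, a2 → -5; maximin = 3.
Column maxima: L → 10, R → 10; minimax = 10.
3 ≠ 10, so there is no saddle point; optimal play is mixed.
Let Player I play a1 with probability p. Expected payoff against L: 3p + 10(1−p) = −7p + 10; against R: 10p + (-5)(1−p) = 15p − 5.
Setting these equal: −7p + 10 = 15p − 5 ⇒ −22p = -15 ⇒ p = 15/22, and the value is (-7)·(15/22) + 10 = 115/22.
For Player II: with q = P(L), equating a1's and a2's payoffs gives −7q + 10 = 15q − 5 ⇒ q = 15/22.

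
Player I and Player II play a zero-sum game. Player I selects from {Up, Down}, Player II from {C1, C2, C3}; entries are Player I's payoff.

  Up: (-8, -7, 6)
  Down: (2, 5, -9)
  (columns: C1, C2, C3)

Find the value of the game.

-12/5

Row minima: Up → -8, Down → -9; maximin = -8.
Column maxima: C1 → 2, C2 → 5, C3 → 6; minimax = 2.
-8 ≠ 2, so there is no saddle point; optimal play is mixed.
C2 is strictly dominated by C1 (it gives Player I strictly more in every row), so Player II never plays it.
On the remaining 2×2 (Up, Down vs C1, C3):
Let Player I play Up with probability p. Expected payoff against C1: (-8)p + 2(1−p) = −10p + 2; against C3: 6p + (-9)(1−p) = 15p − 9.
Setting these equal: −10p + 2 = 15p − 9 ⇒ −25p = -11 ⇒ p = 11/25, and the value is (-10)·(11/25) + 2 = -12/5.
For Player II: with q = P(C1), equating Up's and Down's payoffs gives −14q + 6 = 11q − 9 ⇒ q = 3/5.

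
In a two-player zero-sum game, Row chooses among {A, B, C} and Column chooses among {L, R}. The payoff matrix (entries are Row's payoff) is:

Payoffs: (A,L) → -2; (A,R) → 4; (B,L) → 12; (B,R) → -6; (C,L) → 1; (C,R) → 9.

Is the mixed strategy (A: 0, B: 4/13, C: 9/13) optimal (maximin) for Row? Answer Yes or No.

Against L this mix gives (4/13)·12 + (9/13)·1 = 57/13.
Against R this mix gives (4/13)·(-6) + (9/13)·9 = 57/13.
All of Column's active replies (L, R) yield 57/13, and no column does worse for Row. The mix makes Column indifferent and guarantees 57/13, so it is optimal.

Yes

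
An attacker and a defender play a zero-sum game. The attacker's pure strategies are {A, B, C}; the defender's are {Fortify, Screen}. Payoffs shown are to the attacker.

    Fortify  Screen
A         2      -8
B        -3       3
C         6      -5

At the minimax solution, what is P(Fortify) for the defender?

Row minima: A → -8, B → -3, C → -5; maximin = -3.
Column maxima: Fortify → 6, Screen → 3; minimax = 3.
-3 ≠ 3, so there is no saddle point; optimal play is mixed.
A is strictly dominated by C, so the attacker never plays it.
On the remaining 2×2 (B, C vs Fortify, Screen):
Let the attacker play B with probability p. Expected payoff against Fortify: (-3)p + 6(1−p) = −9p + 6; against Screen: 3p + (-5)(1−p) = 8p − 5.
Setting these equal: −9p + 6 = 8p − 5 ⇒ −17p = -11 ⇒ p = 11/17, and the value is (-9)·(11/17) + 6 = 3/17.
For the defender: with q = P(Fortify), equating B's and C's payoffs gives −6q + 3 = 11q − 5 ⇒ q = 8/17.

8/17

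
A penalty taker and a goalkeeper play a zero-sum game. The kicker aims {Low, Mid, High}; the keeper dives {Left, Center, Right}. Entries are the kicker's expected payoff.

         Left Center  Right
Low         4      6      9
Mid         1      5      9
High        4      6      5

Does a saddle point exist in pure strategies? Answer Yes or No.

Yes

Row minima: Low → 4, Mid → 1, High → 4; maximin = 4.
Column maxima: Left → 4, Center → 6, Right → 9; minimax = 4.
maximin = minimax = 4, so a saddle point exists.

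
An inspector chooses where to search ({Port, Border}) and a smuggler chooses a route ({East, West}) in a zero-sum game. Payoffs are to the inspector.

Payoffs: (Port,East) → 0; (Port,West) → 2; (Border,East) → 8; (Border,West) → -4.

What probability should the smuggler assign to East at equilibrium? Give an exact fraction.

3/7

Row minima: Port → 0, Border → -4; maximin = 0.
Column maxima: East → 8, West → 2; minimax = 2.
0 ≠ 2, so there is no saddle point; optimal play is mixed.
Let the inspector play Port with probability p. Expected payoff against East: 0p + 8(1−p) = −8p + 8; against West: 2p + (-4)(1−p) = 6p − 4.
Setting these equal: −8p + 8 = 6p − 4 ⇒ −14p = -12 ⇒ p = 6/7, and the value is (-8)·(6/7) + 8 = 8/7.
For the smuggler: with q = P(East), equating Port's and Border's payoffs gives −2q + 2 = 12q − 4 ⇒ q = 3/7.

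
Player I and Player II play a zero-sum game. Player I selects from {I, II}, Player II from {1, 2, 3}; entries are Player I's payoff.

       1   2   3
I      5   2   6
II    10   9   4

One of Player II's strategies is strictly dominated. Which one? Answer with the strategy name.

2 holds Player I's payoff strictly below 1 in every row: 2 < 5, 9 < 10.
So 1 is strictly dominated for Player II.

1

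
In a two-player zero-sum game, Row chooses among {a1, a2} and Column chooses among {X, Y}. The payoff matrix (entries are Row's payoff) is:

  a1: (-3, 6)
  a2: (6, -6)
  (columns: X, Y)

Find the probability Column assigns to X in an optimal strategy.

Row minima: a1 → -3, a2 → -6; maximin = -3.
Column maxima: X → 6, Y → 6; minimax = 6.
-3 ≠ 6, so there is no saddle point; optimal play is mixed.
Let Row play a1 with probability p. Expected payoff against X: (-3)p + 6(1−p) = −9p + 6; against Y: 6p + (-6)(1−p) = 12p − 6.
Setting these equal: −9p + 6 = 12p − 6 ⇒ −21p = -12 ⇒ p = 4/7, and the value is (-9)·(4/7) + 6 = 6/7.
For Column: with q = P(X), equating a1's and a2's payoffs gives −9q + 6 = 12q − 6 ⇒ q = 4/7.

4/7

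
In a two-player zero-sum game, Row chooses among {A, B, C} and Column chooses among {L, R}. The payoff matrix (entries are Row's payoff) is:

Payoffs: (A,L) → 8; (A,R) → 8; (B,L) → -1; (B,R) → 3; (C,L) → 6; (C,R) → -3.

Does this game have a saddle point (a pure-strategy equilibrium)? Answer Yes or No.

Yes

Row minima: A → 8, B → -1, C → -3; maximin = 8.
Column maxima: L → 8, R → 8; minimax = 8.
maximin = minimax = 8, so a saddle point exists.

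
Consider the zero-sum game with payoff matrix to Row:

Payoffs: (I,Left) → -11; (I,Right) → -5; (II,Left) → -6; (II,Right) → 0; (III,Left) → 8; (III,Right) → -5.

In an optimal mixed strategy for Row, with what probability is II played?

13/19

Row minima: I → -11, II → -6, III → -5; maximin = -5.
Column maxima: Left → 8, Right → 0; minimax = 0.
-5 ≠ 0, so there is no saddle point; optimal play is mixed.
I is strictly dominated by II, so Row never plays it.
On the remaining 2×2 (II, III vs Left, Right):
Let Row play II with probability p. Expected payoff against Left: (-6)p + 8(1−p) = −14p + 8; against Right: 0p + (-5)(1−p) = 5p − 5.
Setting these equal: −14p + 8 = 5p − 5 ⇒ −19p = -13 ⇒ p = 13/19, and the value is (-14)·(13/19) + 8 = -30/19.
For Column: with q = P(Left), equating II's and III's payoffs gives −6q = 13q − 5 ⇒ q = 5/19.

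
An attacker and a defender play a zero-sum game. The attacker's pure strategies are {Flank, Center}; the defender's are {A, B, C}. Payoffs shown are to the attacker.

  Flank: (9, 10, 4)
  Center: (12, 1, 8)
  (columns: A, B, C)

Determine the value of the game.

76/13

Row minima: Flank → 4, Center → 1; maximin = 4.
Column maxima: A → 12, B → 10, C → 8; minimax = 8.
4 ≠ 8, so there is no saddle point; optimal play is mixed.
A is strictly dominated by C (it gives the attacker strictly more in every row), so the defender never plays it.
On the remaining 2×2 (Flank, Center vs B, C):
Let the attacker play Flank with probability p. Expected payoff against B: 10p + 1(1−p) = 9p + 1; against C: 4p + 8(1−p) = −4p + 8.
Setting these equal: 9p + 1 = −4p + 8 ⇒ 13p = 7 ⇒ p = 7/13, and the value is (9)·(7/13) + 1 = 76/13.
For the defender: with q = P(B), equating Flank's and Center's payoffs gives 6q + 4 = −7q + 8 ⇒ q = 4/13.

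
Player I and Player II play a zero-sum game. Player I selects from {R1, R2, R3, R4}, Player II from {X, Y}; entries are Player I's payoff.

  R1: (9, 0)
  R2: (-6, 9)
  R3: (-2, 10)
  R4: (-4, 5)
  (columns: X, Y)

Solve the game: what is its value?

Row minima: R1 → 0, R2 → -6, R3 → -2, R4 → -4; maximin = 0.
Column maxima: X → 9, Y → 10; minimax = 9.
0 ≠ 9, so there is no saddle point; optimal play is mixed.
R2 is strictly dominated by R3, so Player I never plays it.
R4 is strictly dominated by R3, so Player I never plays it.
On the remaining 2×2 (R1, R3 vs X, Y):
Let Player I play R1 with probability p. Expected payoff against X: 9p + (-2)(1−p) = 11p − 2; against Y: 0p + 10(1−p) = −10p + 10.
Setting these equal: 11p − 2 = −10p + 10 ⇒ 21p = 12 ⇒ p = 4/7, and the value is (11)·(4/7) − 2 = 30/7.
For Player II: with q = P(X), equating R1's and R3's payoffs gives 9q = −12q + 10 ⇒ q = 10/21.

30/7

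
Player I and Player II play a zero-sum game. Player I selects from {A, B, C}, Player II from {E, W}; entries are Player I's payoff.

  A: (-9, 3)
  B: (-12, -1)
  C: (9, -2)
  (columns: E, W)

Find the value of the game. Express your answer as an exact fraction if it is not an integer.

9/23

Row minima: A → -9, B → -12, C → -2; maximin = -2.
Column maxima: E → 9, W → 3; minimax = 3.
-2 ≠ 3, so there is no saddle point; optimal play is mixed.
B is strictly dominated by A, so Player I never plays it.
On the remaining 2×2 (A, C vs E, W):
Let Player I play A with probability p. Expected payoff against E: (-9)p + 9(1−p) = −18p + 9; against W: 3p + (-2)(1−p) = 5p − 2.
Setting these equal: −18p + 9 = 5p − 2 ⇒ −23p = -11 ⇒ p = 11/23, and the value is (-18)·(11/23) + 9 = 9/23.
For Player II: with q = P(E), equating A's and C's payoffs gives −12q + 3 = 11q − 2 ⇒ q = 5/23.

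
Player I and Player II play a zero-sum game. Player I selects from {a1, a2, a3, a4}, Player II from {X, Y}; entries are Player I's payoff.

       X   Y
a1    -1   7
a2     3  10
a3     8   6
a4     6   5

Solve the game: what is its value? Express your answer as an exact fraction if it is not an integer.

62/9

Row minima: a1 → -1, a2 → 3, a3 → 6, a4 → 5; maximin = 6.
Column maxima: X → 8, Y → 10; minimax = 8.
6 ≠ 8, so there is no saddle point; optimal play is mixed.
a1 is strictly dominated by a2, so Player I never plays it.
a4 is strictly dominated by a3, so Player I never plays it.
On the remaining 2×2 (a2, a3 vs X, Y):
Let Player I play a2 with probability p. Expected payoff against X: 3p + 8(1−p) = −5p + 8; against Y: 10p + 6(1−p) = 4p + 6.
Setting these equal: −5p + 8 = 4p + 6 ⇒ −9p = -2 ⇒ p = 2/9, and the value is (-5)·(2/9) + 8 = 62/9.
For Player II: with q = P(X), equating a2's and a3's payoffs gives −7q + 10 = 2q + 6 ⇒ q = 4/9.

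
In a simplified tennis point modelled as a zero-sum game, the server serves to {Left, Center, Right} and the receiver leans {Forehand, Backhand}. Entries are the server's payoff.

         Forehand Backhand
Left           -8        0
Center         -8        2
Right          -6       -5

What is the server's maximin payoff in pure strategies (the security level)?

Row minima: Left → -8, Center → -8, Right → -6.
The best of these is -6.

-6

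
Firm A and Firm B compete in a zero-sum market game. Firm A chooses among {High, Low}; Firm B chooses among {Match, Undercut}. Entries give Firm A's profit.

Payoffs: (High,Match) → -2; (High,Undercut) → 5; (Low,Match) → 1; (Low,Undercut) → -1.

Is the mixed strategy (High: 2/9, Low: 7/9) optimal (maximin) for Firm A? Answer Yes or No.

Against Match this mix gives (2/9)·(-2) + (7/9)·1 = 1/3.
Against Undercut this mix gives (2/9)·5 + (7/9)·(-1) = 1/3.
All of Firm B's active replies (Match, Undercut) yield 1/3, and no column does worse for Firm A. The mix makes Firm B indifferent and guarantees 1/3, so it is optimal.

Yes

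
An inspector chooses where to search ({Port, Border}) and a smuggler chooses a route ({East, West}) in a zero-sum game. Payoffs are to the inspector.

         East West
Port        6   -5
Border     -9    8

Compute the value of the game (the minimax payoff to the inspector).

Row minima: Port → -5, Border → -9; maximin = -5.
Column maxima: East → 6, West → 8; minimax = 6.
-5 ≠ 6, so there is no saddle point; optimal play is mixed.
Let the inspector play Port with probability p. Expected payoff against East: 6p + (-9)(1−p) = 15p − 9; against West: (-5)p + 8(1−p) = −13p + 8.
Setting these equal: 15p − 9 = −13p + 8 ⇒ 28p = 17 ⇒ p = 17/28, and the value is (15)·(17/28) − 9 = 3/28.
For the smuggler: with q = P(East), equating Port's and Border's payoffs gives 11q − 5 = −17q + 8 ⇒ q = 13/28.

3/28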